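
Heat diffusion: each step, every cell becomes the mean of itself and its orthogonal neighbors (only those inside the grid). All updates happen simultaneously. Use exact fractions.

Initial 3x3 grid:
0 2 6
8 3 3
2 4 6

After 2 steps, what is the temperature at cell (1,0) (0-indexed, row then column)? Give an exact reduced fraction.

Answer: 61/16

Derivation:
Step 1: cell (1,0) = 13/4
Step 2: cell (1,0) = 61/16
Full grid after step 2:
  28/9 55/16 131/36
  61/16 73/20 33/8
  35/9 67/16 151/36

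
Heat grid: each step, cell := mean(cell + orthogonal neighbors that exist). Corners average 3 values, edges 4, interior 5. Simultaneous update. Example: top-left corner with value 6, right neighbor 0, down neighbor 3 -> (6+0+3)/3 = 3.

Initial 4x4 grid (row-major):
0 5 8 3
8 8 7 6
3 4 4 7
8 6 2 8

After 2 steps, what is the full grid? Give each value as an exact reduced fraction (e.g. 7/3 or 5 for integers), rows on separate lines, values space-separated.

After step 1:
  13/3 21/4 23/4 17/3
  19/4 32/5 33/5 23/4
  23/4 5 24/5 25/4
  17/3 5 5 17/3
After step 2:
  43/9 163/30 349/60 103/18
  637/120 28/5 293/50 91/15
  127/24 539/100 553/100 337/60
  197/36 31/6 307/60 203/36

Answer: 43/9 163/30 349/60 103/18
637/120 28/5 293/50 91/15
127/24 539/100 553/100 337/60
197/36 31/6 307/60 203/36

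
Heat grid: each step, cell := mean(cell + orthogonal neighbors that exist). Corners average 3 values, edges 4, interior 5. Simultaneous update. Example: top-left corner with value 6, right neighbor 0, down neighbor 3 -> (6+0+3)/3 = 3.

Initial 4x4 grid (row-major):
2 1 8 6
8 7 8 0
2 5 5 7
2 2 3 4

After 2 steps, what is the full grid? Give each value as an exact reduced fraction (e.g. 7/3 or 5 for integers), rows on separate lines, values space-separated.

After step 1:
  11/3 9/2 23/4 14/3
  19/4 29/5 28/5 21/4
  17/4 21/5 28/5 4
  2 3 7/2 14/3
After step 2:
  155/36 1183/240 1231/240 47/9
  277/60 497/100 28/5 1171/240
  19/5 457/100 229/50 1171/240
  37/12 127/40 503/120 73/18

Answer: 155/36 1183/240 1231/240 47/9
277/60 497/100 28/5 1171/240
19/5 457/100 229/50 1171/240
37/12 127/40 503/120 73/18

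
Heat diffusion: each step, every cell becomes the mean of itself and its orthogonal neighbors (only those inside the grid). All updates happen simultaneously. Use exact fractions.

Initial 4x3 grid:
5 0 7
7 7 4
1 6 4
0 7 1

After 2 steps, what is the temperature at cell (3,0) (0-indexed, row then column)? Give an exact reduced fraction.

Answer: 29/9

Derivation:
Step 1: cell (3,0) = 8/3
Step 2: cell (3,0) = 29/9
Full grid after step 2:
  55/12 1033/240 167/36
  173/40 501/100 1063/240
  97/24 411/100 73/16
  29/9 91/24 15/4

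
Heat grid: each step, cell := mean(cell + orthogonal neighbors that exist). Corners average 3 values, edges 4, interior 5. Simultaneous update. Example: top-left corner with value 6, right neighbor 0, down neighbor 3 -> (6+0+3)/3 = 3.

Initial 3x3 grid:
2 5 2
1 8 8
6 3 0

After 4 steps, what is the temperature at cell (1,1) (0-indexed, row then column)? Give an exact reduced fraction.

Step 1: cell (1,1) = 5
Step 2: cell (1,1) = 89/20
Step 3: cell (1,1) = 5063/1200
Step 4: cell (1,1) = 302761/72000
Full grid after step 4:
  52487/12960 727403/172800 12601/2880
  231301/57600 302761/72000 374689/86400
  52147/12960 26489/6400 110809/25920

Answer: 302761/72000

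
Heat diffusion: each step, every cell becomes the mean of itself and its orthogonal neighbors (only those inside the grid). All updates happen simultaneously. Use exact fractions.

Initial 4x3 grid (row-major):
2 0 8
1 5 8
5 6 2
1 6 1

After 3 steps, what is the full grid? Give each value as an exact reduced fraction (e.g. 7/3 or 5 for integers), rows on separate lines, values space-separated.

Answer: 145/48 55591/14400 1915/432
4103/1200 23399/6000 4171/900
4273/1200 2037/500 631/150
337/90 8971/2400 1423/360

Derivation:
After step 1:
  1 15/4 16/3
  13/4 4 23/4
  13/4 24/5 17/4
  4 7/2 3
After step 2:
  8/3 169/48 89/18
  23/8 431/100 29/6
  153/40 99/25 89/20
  43/12 153/40 43/12
After step 3:
  145/48 55591/14400 1915/432
  4103/1200 23399/6000 4171/900
  4273/1200 2037/500 631/150
  337/90 8971/2400 1423/360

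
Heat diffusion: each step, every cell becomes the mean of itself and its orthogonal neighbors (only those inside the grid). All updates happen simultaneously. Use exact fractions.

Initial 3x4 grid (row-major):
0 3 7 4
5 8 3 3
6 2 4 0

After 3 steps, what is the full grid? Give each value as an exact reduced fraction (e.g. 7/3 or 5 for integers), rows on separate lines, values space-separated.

Answer: 4271/1080 30907/7200 28717/7200 1733/432
20813/4800 8067/2000 4041/1000 8059/2400
2273/540 30557/7200 24467/7200 1387/432

Derivation:
After step 1:
  8/3 9/2 17/4 14/3
  19/4 21/5 5 5/2
  13/3 5 9/4 7/3
After step 2:
  143/36 937/240 221/48 137/36
  319/80 469/100 91/25 29/8
  169/36 947/240 175/48 85/36
After step 3:
  4271/1080 30907/7200 28717/7200 1733/432
  20813/4800 8067/2000 4041/1000 8059/2400
  2273/540 30557/7200 24467/7200 1387/432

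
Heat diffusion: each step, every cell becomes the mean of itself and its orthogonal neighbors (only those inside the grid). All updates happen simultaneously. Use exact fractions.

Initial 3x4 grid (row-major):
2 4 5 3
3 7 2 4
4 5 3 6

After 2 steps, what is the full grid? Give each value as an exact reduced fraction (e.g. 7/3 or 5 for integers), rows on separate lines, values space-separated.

After step 1:
  3 9/2 7/2 4
  4 21/5 21/5 15/4
  4 19/4 4 13/3
After step 2:
  23/6 19/5 81/20 15/4
  19/5 433/100 393/100 977/240
  17/4 339/80 1037/240 145/36

Answer: 23/6 19/5 81/20 15/4
19/5 433/100 393/100 977/240
17/4 339/80 1037/240 145/36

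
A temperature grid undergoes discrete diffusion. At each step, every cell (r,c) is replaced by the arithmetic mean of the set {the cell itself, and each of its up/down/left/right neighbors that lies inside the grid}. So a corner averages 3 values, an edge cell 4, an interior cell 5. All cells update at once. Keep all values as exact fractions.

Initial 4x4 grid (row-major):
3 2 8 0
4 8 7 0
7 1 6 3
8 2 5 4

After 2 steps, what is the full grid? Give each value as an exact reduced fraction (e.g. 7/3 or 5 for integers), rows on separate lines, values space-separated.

Answer: 55/12 169/40 539/120 113/36
179/40 103/20 427/100 853/240
629/120 113/25 9/2 283/80
44/9 1123/240 333/80 23/6

Derivation:
After step 1:
  3 21/4 17/4 8/3
  11/2 22/5 29/5 5/2
  5 24/5 22/5 13/4
  17/3 4 17/4 4
After step 2:
  55/12 169/40 539/120 113/36
  179/40 103/20 427/100 853/240
  629/120 113/25 9/2 283/80
  44/9 1123/240 333/80 23/6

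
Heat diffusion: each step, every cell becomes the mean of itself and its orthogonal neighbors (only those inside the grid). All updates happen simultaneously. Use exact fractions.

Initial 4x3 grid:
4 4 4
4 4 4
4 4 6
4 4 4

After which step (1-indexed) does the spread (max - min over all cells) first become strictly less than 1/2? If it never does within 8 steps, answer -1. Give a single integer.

Step 1: max=14/3, min=4, spread=2/3
Step 2: max=271/60, min=4, spread=31/60
Step 3: max=2371/540, min=4, spread=211/540
  -> spread < 1/2 first at step 3
Step 4: max=232897/54000, min=3647/900, spread=14077/54000
Step 5: max=2084407/486000, min=219683/54000, spread=5363/24300
Step 6: max=62060809/14580000, min=122869/30000, spread=93859/583200
Step 7: max=3709474481/874800000, min=199736467/48600000, spread=4568723/34992000
Step 8: max=221732435629/52488000000, min=6013618889/1458000000, spread=8387449/83980800

Answer: 3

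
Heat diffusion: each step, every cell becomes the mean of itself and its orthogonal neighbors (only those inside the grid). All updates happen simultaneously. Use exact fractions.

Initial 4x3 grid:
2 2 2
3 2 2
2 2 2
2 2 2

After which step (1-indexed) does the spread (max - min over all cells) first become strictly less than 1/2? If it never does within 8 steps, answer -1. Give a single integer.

Answer: 1

Derivation:
Step 1: max=7/3, min=2, spread=1/3
  -> spread < 1/2 first at step 1
Step 2: max=271/120, min=2, spread=31/120
Step 3: max=2371/1080, min=2, spread=211/1080
Step 4: max=232897/108000, min=3647/1800, spread=14077/108000
Step 5: max=2084407/972000, min=219683/108000, spread=5363/48600
Step 6: max=62060809/29160000, min=122869/60000, spread=93859/1166400
Step 7: max=3709474481/1749600000, min=199736467/97200000, spread=4568723/69984000
Step 8: max=221732435629/104976000000, min=6013618889/2916000000, spread=8387449/167961600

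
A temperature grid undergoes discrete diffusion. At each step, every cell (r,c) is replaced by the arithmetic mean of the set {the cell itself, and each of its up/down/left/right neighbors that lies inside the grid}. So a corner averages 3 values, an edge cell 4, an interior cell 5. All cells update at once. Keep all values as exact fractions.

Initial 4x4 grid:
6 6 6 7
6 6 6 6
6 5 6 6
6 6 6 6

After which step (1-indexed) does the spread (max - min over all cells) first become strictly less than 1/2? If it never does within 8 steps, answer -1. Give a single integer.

Step 1: max=19/3, min=23/4, spread=7/12
Step 2: max=113/18, min=289/50, spread=112/225
  -> spread < 1/2 first at step 2
Step 3: max=1337/216, min=14033/2400, spread=7403/21600
Step 4: max=198913/32400, min=63229/10800, spread=4613/16200
Step 5: max=5934439/972000, min=1902331/324000, spread=113723/486000
Step 6: max=35444813/5832000, min=57148333/9720000, spread=2889533/14580000
Step 7: max=1060000127/174960000, min=1718245183/291600000, spread=72632543/437400000
Step 8: max=158572219393/26244000000, min=51635099629/8748000000, spread=1833460253/13122000000

Answer: 2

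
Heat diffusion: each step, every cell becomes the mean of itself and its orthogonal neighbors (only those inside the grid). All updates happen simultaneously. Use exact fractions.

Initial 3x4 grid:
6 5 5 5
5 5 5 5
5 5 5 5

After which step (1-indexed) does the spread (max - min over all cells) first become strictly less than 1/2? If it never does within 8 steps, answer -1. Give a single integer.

Step 1: max=16/3, min=5, spread=1/3
  -> spread < 1/2 first at step 1
Step 2: max=95/18, min=5, spread=5/18
Step 3: max=1121/216, min=5, spread=41/216
Step 4: max=133817/25920, min=5, spread=4217/25920
Step 5: max=7985149/1555200, min=36079/7200, spread=38417/311040
Step 6: max=477760211/93312000, min=722597/144000, spread=1903471/18662400
Step 7: max=28594589089/5598720000, min=21715759/4320000, spread=18038617/223948800
Step 8: max=1712884182851/335923200000, min=1956926759/388800000, spread=883978523/13436928000

Answer: 1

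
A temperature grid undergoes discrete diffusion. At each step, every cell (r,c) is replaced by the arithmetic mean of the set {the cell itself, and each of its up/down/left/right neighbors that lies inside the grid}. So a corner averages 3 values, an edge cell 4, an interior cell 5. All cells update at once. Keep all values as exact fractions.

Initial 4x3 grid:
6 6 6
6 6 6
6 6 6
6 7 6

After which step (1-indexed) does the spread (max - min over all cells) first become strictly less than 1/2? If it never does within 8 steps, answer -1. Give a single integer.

Answer: 1

Derivation:
Step 1: max=19/3, min=6, spread=1/3
  -> spread < 1/2 first at step 1
Step 2: max=1507/240, min=6, spread=67/240
Step 3: max=13397/2160, min=6, spread=437/2160
Step 4: max=5341531/864000, min=6009/1000, spread=29951/172800
Step 5: max=47871821/7776000, min=20329/3375, spread=206761/1555200
Step 6: max=19118595571/3110400000, min=32565671/5400000, spread=14430763/124416000
Step 7: max=1144851741689/186624000000, min=2609652727/432000000, spread=139854109/1492992000
Step 8: max=68607111890251/11197440000000, min=235131228977/38880000000, spread=7114543559/89579520000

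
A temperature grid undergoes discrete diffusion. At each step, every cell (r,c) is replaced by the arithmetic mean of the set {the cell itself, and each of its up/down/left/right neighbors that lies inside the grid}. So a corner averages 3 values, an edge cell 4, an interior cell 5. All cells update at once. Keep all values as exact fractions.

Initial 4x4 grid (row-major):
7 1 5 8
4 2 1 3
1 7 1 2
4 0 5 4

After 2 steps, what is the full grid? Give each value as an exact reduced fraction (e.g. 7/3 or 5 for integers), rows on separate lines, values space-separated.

Answer: 15/4 29/8 457/120 151/36
29/8 297/100 317/100 103/30
341/120 82/25 64/25 193/60
29/9 311/120 401/120 26/9

Derivation:
After step 1:
  4 15/4 15/4 16/3
  7/2 3 12/5 7/2
  4 11/5 16/5 5/2
  5/3 4 5/2 11/3
After step 2:
  15/4 29/8 457/120 151/36
  29/8 297/100 317/100 103/30
  341/120 82/25 64/25 193/60
  29/9 311/120 401/120 26/9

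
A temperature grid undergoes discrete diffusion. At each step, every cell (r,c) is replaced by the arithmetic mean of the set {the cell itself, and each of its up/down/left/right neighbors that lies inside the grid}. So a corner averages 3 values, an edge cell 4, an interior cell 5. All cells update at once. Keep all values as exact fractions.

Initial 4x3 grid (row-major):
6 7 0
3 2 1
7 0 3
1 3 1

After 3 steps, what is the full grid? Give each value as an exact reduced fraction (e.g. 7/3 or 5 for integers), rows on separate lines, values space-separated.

After step 1:
  16/3 15/4 8/3
  9/2 13/5 3/2
  11/4 3 5/4
  11/3 5/4 7/3
After step 2:
  163/36 287/80 95/36
  911/240 307/100 481/240
  167/48 217/100 97/48
  23/9 41/16 29/18
After step 3:
  536/135 16589/4800 2963/1080
  26771/7200 5851/2000 17521/7200
  21601/7200 5321/2000 14051/7200
  619/216 10679/4800 223/108

Answer: 536/135 16589/4800 2963/1080
26771/7200 5851/2000 17521/7200
21601/7200 5321/2000 14051/7200
619/216 10679/4800 223/108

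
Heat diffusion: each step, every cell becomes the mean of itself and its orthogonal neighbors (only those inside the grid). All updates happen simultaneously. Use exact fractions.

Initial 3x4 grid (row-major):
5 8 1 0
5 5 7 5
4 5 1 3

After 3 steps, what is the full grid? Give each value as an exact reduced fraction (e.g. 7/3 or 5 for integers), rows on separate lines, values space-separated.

After step 1:
  6 19/4 4 2
  19/4 6 19/5 15/4
  14/3 15/4 4 3
After step 2:
  31/6 83/16 291/80 13/4
  257/48 461/100 431/100 251/80
  79/18 221/48 291/80 43/12
After step 3:
  377/72 11161/2400 3277/800 401/120
  70271/14400 28879/6000 7733/2000 17137/4800
  1033/216 31033/7200 3227/800 1243/360

Answer: 377/72 11161/2400 3277/800 401/120
70271/14400 28879/6000 7733/2000 17137/4800
1033/216 31033/7200 3227/800 1243/360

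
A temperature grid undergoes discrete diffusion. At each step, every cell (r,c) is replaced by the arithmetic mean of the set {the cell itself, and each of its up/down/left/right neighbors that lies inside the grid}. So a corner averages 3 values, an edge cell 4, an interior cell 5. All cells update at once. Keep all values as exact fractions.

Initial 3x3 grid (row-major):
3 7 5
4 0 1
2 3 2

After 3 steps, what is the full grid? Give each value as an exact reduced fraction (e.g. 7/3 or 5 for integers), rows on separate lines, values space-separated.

Answer: 193/54 3217/960 1459/432
8401/2880 1199/400 1919/720
8/3 739/320 115/48

Derivation:
After step 1:
  14/3 15/4 13/3
  9/4 3 2
  3 7/4 2
After step 2:
  32/9 63/16 121/36
  155/48 51/20 17/6
  7/3 39/16 23/12
After step 3:
  193/54 3217/960 1459/432
  8401/2880 1199/400 1919/720
  8/3 739/320 115/48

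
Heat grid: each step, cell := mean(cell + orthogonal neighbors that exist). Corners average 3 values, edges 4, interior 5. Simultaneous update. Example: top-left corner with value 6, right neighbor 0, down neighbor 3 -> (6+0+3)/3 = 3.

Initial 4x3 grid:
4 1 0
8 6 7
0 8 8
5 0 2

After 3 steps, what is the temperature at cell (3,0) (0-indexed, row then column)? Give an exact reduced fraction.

Step 1: cell (3,0) = 5/3
Step 2: cell (3,0) = 32/9
Step 3: cell (3,0) = 3887/1080
Full grid after step 3:
  923/216 19121/4800 1805/432
  31349/7200 2371/500 16187/3600
  31789/7200 544/125 8741/1800
  3887/1080 6567/1600 9029/2160

Answer: 3887/1080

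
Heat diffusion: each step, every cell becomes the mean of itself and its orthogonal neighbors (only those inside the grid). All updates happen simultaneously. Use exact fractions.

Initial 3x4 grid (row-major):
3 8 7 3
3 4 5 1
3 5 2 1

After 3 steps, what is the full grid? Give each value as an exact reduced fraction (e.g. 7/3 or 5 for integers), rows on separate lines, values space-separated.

After step 1:
  14/3 11/2 23/4 11/3
  13/4 5 19/5 5/2
  11/3 7/2 13/4 4/3
After step 2:
  161/36 251/48 1123/240 143/36
  199/48 421/100 203/50 113/40
  125/36 185/48 713/240 85/36
After step 3:
  997/216 33463/7200 32293/7200 8263/2160
  58681/14400 25799/6000 3749/1000 7931/2400
  413/108 26113/7200 23843/7200 5873/2160

Answer: 997/216 33463/7200 32293/7200 8263/2160
58681/14400 25799/6000 3749/1000 7931/2400
413/108 26113/7200 23843/7200 5873/2160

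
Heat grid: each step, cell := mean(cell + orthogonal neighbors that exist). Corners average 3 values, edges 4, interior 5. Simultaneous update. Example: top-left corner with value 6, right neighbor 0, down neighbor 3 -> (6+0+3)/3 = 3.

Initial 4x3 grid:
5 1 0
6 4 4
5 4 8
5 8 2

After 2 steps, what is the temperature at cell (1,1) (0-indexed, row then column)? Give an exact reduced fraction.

Answer: 211/50

Derivation:
Step 1: cell (1,1) = 19/5
Step 2: cell (1,1) = 211/50
Full grid after step 2:
  23/6 359/120 49/18
  89/20 211/50 419/120
  109/20 477/100 203/40
  21/4 451/80 61/12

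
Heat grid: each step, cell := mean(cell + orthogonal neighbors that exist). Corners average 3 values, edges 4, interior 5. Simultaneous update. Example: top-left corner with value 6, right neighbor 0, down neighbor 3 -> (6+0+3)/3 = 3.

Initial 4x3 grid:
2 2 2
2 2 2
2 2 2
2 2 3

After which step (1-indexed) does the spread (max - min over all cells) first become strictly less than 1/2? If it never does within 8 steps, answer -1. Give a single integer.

Answer: 1

Derivation:
Step 1: max=7/3, min=2, spread=1/3
  -> spread < 1/2 first at step 1
Step 2: max=41/18, min=2, spread=5/18
Step 3: max=473/216, min=2, spread=41/216
Step 4: max=56057/25920, min=2, spread=4217/25920
Step 5: max=3319549/1555200, min=14479/7200, spread=38417/311040
Step 6: max=197824211/93312000, min=290597/144000, spread=1903471/18662400
Step 7: max=11798429089/5598720000, min=8755759/4320000, spread=18038617/223948800
Step 8: max=705114582851/335923200000, min=790526759/388800000, spread=883978523/13436928000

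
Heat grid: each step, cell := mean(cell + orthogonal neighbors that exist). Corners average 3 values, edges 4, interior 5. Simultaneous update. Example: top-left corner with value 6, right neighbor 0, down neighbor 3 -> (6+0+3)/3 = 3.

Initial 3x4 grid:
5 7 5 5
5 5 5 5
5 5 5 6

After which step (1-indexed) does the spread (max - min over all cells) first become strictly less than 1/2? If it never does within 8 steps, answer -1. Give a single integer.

Step 1: max=17/3, min=5, spread=2/3
Step 2: max=331/60, min=5, spread=31/60
Step 3: max=2911/540, min=12293/2400, spread=5803/21600
  -> spread < 1/2 first at step 3
Step 4: max=575909/108000, min=111413/21600, spread=4711/27000
Step 5: max=5151479/972000, min=11210497/2160000, spread=2135107/19440000
Step 6: max=513104261/97200000, min=1012401497/194400000, spread=552281/7776000
Step 7: max=9215431357/1749600000, min=146046750437/27993600000, spread=56006051/1119744000
Step 8: max=919944024133/174960000000, min=3654752288657/699840000000, spread=200190463/5598720000

Answer: 3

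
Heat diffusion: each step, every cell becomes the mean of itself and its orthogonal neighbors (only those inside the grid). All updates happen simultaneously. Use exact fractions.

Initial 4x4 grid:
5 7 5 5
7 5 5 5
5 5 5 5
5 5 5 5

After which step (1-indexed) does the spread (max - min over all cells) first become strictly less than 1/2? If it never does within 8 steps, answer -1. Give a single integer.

Answer: 6

Derivation:
Step 1: max=19/3, min=5, spread=4/3
Step 2: max=347/60, min=5, spread=47/60
Step 3: max=1561/270, min=5, spread=211/270
Step 4: max=45541/8100, min=5, spread=5041/8100
Step 5: max=1353643/243000, min=11329/2250, spread=130111/243000
Step 6: max=40092367/7290000, min=682159/135000, spread=3255781/7290000
  -> spread < 1/2 first at step 6
Step 7: max=1193853691/218700000, min=686107/135000, spread=82360351/218700000
Step 8: max=35556316891/6561000000, min=124006441/24300000, spread=2074577821/6561000000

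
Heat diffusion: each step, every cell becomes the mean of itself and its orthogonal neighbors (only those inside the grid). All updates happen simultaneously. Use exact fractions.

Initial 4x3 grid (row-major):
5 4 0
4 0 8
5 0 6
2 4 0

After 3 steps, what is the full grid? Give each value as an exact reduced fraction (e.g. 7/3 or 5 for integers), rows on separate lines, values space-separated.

After step 1:
  13/3 9/4 4
  7/2 16/5 7/2
  11/4 3 7/2
  11/3 3/2 10/3
After step 2:
  121/36 827/240 13/4
  827/240 309/100 71/20
  155/48 279/100 10/3
  95/36 23/8 25/9
After step 3:
  3691/1080 47329/14400 2459/720
  23627/7200 9793/3000 3967/1200
  21787/7200 6127/2000 5603/1800
  1259/432 6649/2400 647/216

Answer: 3691/1080 47329/14400 2459/720
23627/7200 9793/3000 3967/1200
21787/7200 6127/2000 5603/1800
1259/432 6649/2400 647/216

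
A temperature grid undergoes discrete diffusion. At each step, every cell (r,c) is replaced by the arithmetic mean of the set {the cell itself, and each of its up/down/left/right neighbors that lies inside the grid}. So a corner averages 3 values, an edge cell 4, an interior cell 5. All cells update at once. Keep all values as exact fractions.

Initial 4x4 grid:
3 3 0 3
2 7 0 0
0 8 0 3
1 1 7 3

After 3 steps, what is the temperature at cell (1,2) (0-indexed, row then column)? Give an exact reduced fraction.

Answer: 4399/2000

Derivation:
Step 1: cell (1,2) = 7/5
Step 2: cell (1,2) = 12/5
Step 3: cell (1,2) = 4399/2000
Full grid after step 3:
  643/216 19051/7200 67/32 1073/720
  20611/7200 8933/3000 4399/2000 469/240
  20923/7200 16969/6000 179/60 8491/3600
  5527/2160 11309/3600 10621/3600 1679/540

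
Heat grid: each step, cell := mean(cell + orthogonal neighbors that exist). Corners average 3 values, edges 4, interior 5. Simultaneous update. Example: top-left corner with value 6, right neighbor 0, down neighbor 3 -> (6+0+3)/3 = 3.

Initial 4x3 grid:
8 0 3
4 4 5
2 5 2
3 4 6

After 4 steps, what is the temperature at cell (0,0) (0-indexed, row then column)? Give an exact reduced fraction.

Answer: 32611/8640

Derivation:
Step 1: cell (0,0) = 4
Step 2: cell (0,0) = 49/12
Step 3: cell (0,0) = 919/240
Step 4: cell (0,0) = 32611/8640
Full grid after step 4:
  32611/8640 633869/172800 92773/25920
  2273/600 267859/72000 79453/21600
  6763/1800 45779/12000 3053/800
  3265/864 36731/9600 3395/864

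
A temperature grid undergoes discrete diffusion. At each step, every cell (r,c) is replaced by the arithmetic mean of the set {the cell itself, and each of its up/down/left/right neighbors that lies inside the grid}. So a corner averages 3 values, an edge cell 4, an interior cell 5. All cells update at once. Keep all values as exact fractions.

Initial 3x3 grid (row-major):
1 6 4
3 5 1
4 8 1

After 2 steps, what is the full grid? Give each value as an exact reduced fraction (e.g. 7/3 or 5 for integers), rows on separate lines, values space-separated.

After step 1:
  10/3 4 11/3
  13/4 23/5 11/4
  5 9/2 10/3
After step 2:
  127/36 39/10 125/36
  971/240 191/50 287/80
  17/4 523/120 127/36

Answer: 127/36 39/10 125/36
971/240 191/50 287/80
17/4 523/120 127/36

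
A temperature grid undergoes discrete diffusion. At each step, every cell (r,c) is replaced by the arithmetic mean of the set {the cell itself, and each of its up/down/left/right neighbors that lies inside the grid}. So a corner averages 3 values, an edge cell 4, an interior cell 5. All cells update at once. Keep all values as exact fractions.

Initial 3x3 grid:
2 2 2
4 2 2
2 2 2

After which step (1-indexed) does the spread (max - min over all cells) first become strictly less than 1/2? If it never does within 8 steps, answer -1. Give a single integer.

Step 1: max=8/3, min=2, spread=2/3
Step 2: max=307/120, min=2, spread=67/120
Step 3: max=2597/1080, min=207/100, spread=1807/5400
  -> spread < 1/2 first at step 3
Step 4: max=1021963/432000, min=5761/2700, spread=33401/144000
Step 5: max=9005933/3888000, min=583391/270000, spread=3025513/19440000
Step 6: max=3575326867/1555200000, min=31555949/14400000, spread=53531/497664
Step 7: max=212656925849/93312000000, min=8567116051/3888000000, spread=450953/5971968
Step 8: max=12706343560603/5598720000000, min=1034128610519/466560000000, spread=3799043/71663616

Answer: 3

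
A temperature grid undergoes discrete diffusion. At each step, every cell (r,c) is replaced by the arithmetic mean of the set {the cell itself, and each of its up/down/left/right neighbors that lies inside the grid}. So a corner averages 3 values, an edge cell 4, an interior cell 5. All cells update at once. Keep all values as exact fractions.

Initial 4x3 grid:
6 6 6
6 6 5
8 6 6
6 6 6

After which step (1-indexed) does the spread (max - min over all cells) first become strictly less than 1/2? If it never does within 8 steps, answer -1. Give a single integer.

Step 1: max=20/3, min=17/3, spread=1
Step 2: max=391/60, min=689/120, spread=31/40
Step 3: max=3451/540, min=6269/1080, spread=211/360
Step 4: max=50909/8100, min=191051/32400, spread=839/2160
  -> spread < 1/2 first at step 4
Step 5: max=6079667/972000, min=5757887/972000, spread=5363/16200
Step 6: max=45261821/7290000, min=174007859/29160000, spread=93859/388800
Step 7: max=2705523139/437400000, min=10479438331/1749600000, spread=4568723/23328000
Step 8: max=323439295627/52488000000, min=631152124379/104976000000, spread=8387449/55987200

Answer: 4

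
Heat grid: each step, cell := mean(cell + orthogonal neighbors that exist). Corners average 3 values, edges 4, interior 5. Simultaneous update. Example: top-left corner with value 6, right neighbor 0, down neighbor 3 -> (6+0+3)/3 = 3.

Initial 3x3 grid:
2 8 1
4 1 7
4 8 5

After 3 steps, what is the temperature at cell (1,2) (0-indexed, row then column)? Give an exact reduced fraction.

Step 1: cell (1,2) = 7/2
Step 2: cell (1,2) = 211/40
Step 3: cell (1,2) = 10787/2400
Full grid after step 3:
  9151/2160 4781/1200 4993/1080
  19349/4800 9563/2000 10787/2400
  10301/2160 11087/2400 706/135

Answer: 10787/2400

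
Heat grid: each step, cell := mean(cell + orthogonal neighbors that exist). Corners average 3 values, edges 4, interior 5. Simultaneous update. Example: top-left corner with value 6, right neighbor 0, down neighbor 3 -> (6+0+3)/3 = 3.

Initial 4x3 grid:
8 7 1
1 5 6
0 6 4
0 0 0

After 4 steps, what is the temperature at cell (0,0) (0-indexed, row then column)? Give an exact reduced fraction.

Step 1: cell (0,0) = 16/3
Step 2: cell (0,0) = 169/36
Step 3: cell (0,0) = 983/216
Step 4: cell (0,0) = 111353/25920
Full grid after step 4:
  111353/25920 259321/57600 115903/25920
  160807/43200 92569/24000 86941/21600
  12623/4800 52463/18000 66491/21600
  241/120 184379/86400 32173/12960

Answer: 111353/25920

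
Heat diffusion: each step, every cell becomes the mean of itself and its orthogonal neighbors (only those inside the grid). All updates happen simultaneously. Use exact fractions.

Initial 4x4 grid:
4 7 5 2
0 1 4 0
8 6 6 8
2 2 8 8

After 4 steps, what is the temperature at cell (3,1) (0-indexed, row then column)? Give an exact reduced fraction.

Answer: 5446/1125

Derivation:
Step 1: cell (3,1) = 9/2
Step 2: cell (3,1) = 191/40
Step 3: cell (3,1) = 371/75
Step 4: cell (3,1) = 5446/1125
Full grid after step 4:
  61171/16200 832897/216000 821153/216000 251777/64800
  848227/216000 45283/11250 30887/7200 464269/108000
  299249/72000 273197/60000 29621/6000 37763/7200
  96067/21600 5446/1125 1651/300 6853/1200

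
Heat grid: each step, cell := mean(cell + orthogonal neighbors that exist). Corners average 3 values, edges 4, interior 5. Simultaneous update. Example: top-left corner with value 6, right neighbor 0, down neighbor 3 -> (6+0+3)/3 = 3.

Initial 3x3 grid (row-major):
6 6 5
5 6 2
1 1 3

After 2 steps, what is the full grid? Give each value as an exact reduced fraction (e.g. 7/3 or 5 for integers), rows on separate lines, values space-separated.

After step 1:
  17/3 23/4 13/3
  9/2 4 4
  7/3 11/4 2
After step 2:
  191/36 79/16 169/36
  33/8 21/5 43/12
  115/36 133/48 35/12

Answer: 191/36 79/16 169/36
33/8 21/5 43/12
115/36 133/48 35/12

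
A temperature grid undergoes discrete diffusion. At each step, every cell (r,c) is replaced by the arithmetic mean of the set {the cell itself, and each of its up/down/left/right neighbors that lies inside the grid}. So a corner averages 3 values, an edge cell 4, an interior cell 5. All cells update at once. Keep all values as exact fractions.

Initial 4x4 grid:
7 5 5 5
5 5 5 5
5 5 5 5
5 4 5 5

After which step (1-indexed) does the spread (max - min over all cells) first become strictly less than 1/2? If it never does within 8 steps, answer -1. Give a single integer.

Step 1: max=17/3, min=14/3, spread=1
Step 2: max=50/9, min=569/120, spread=293/360
Step 3: max=581/108, min=17399/3600, spread=5903/10800
Step 4: max=85927/16200, min=526037/108000, spread=140429/324000
  -> spread < 1/2 first at step 4
Step 5: max=2546389/486000, min=15895133/3240000, spread=3242381/9720000
Step 6: max=18943411/3645000, min=31905389/6480000, spread=637843/2332800
Step 7: max=18068891/3499200, min=57602591/11664000, spread=7881137/34992000
Step 8: max=33715377851/6561000000, min=43296545243/8748000000, spread=198875027/1049760000

Answer: 4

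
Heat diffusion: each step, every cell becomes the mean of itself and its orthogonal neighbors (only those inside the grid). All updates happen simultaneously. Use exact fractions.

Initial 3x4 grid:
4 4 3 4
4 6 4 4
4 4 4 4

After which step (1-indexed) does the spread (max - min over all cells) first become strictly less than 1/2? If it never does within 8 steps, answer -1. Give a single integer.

Step 1: max=9/2, min=11/3, spread=5/6
Step 2: max=437/100, min=137/36, spread=127/225
Step 3: max=10307/2400, min=2113/540, spread=8243/21600
  -> spread < 1/2 first at step 3
Step 4: max=92387/21600, min=64039/16200, spread=4201/12960
Step 5: max=5497903/1296000, min=3889811/972000, spread=186893/777600
Step 6: max=328856117/77760000, min=234704269/58320000, spread=1910051/9331200
Step 7: max=19637628703/4665600000, min=14165223971/3499200000, spread=90079609/559872000
Step 8: max=1174684663277/279936000000, min=853005658489/209952000000, spread=896250847/6718464000

Answer: 3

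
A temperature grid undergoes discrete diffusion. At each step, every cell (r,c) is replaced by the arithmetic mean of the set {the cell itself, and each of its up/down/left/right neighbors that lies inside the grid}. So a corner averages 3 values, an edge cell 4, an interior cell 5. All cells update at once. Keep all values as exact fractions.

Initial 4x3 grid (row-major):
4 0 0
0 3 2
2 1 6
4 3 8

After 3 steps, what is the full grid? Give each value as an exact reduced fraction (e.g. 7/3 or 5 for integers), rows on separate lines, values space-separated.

Answer: 3347/2160 2771/1600 3727/2160
7291/3600 4047/2000 9041/3600
989/400 4609/1500 12251/3600
28/9 12881/3600 449/108

Derivation:
After step 1:
  4/3 7/4 2/3
  9/4 6/5 11/4
  7/4 3 17/4
  3 4 17/3
After step 2:
  16/9 99/80 31/18
  49/30 219/100 133/60
  5/2 71/25 47/12
  35/12 47/12 167/36
After step 3:
  3347/2160 2771/1600 3727/2160
  7291/3600 4047/2000 9041/3600
  989/400 4609/1500 12251/3600
  28/9 12881/3600 449/108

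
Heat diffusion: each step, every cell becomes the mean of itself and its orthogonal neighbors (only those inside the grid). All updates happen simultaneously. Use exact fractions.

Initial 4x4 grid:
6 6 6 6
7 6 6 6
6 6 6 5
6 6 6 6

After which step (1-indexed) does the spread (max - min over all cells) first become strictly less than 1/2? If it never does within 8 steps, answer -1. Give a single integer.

Step 1: max=19/3, min=17/3, spread=2/3
Step 2: max=751/120, min=689/120, spread=31/60
Step 3: max=6691/1080, min=6269/1080, spread=211/540
  -> spread < 1/2 first at step 3
Step 4: max=199441/32400, min=189359/32400, spread=5041/16200
Step 5: max=5962111/972000, min=5701889/972000, spread=130111/486000
Step 6: max=178215781/29160000, min=171704219/29160000, spread=3255781/14580000
Step 7: max=5331160351/874800000, min=5166439649/874800000, spread=82360351/437400000
Step 8: max=159538577821/26244000000, min=155389422179/26244000000, spread=2074577821/13122000000

Answer: 3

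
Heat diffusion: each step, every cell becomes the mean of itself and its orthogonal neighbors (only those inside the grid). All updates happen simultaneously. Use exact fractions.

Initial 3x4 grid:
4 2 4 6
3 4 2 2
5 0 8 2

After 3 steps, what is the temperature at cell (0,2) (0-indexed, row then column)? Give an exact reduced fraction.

Answer: 84/25

Derivation:
Step 1: cell (0,2) = 7/2
Step 2: cell (0,2) = 15/4
Step 3: cell (0,2) = 84/25
Full grid after step 3:
  571/180 1389/400 84/25 11/3
  6163/1800 18931/6000 7217/2000 4117/1200
  6937/2160 25327/7200 2663/800 523/144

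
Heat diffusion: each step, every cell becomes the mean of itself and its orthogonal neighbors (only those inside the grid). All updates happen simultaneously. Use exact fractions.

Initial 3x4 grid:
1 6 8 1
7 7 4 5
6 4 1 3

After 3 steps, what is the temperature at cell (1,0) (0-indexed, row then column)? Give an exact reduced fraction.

Step 1: cell (1,0) = 21/4
Step 2: cell (1,0) = 1271/240
Step 3: cell (1,0) = 74677/14400
Full grid after step 3:
  5603/1080 36751/7200 33571/7200 949/216
  74677/14400 3691/750 6697/1500 56177/14400
  10891/2160 4247/900 1597/400 175/48

Answer: 74677/14400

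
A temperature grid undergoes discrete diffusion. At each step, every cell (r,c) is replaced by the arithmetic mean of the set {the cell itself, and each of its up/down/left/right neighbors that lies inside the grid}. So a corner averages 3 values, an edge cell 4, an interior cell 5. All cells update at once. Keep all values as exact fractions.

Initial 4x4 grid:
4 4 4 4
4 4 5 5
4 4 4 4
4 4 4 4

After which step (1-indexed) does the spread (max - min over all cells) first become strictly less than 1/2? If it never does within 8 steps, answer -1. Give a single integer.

Step 1: max=9/2, min=4, spread=1/2
Step 2: max=1049/240, min=4, spread=89/240
  -> spread < 1/2 first at step 2
Step 3: max=584/135, min=4, spread=44/135
Step 4: max=69677/16200, min=2413/600, spread=2263/8100
Step 5: max=83033/19440, min=24209/6000, spread=7181/30375
Step 6: max=30981337/7290000, min=546851/135000, spread=1451383/7290000
Step 7: max=925174183/218700000, min=3290927/810000, spread=36623893/218700000
Step 8: max=27656676001/6561000000, min=165018379/40500000, spread=923698603/6561000000

Answer: 2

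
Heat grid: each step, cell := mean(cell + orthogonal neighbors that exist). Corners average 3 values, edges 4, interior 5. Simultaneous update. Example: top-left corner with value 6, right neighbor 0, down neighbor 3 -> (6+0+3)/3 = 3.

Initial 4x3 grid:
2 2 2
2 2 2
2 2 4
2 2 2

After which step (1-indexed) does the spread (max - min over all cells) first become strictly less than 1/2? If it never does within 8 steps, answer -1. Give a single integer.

Step 1: max=8/3, min=2, spread=2/3
Step 2: max=151/60, min=2, spread=31/60
Step 3: max=1291/540, min=2, spread=211/540
  -> spread < 1/2 first at step 3
Step 4: max=124897/54000, min=1847/900, spread=14077/54000
Step 5: max=1112407/486000, min=111683/54000, spread=5363/24300
Step 6: max=32900809/14580000, min=62869/30000, spread=93859/583200
Step 7: max=1959874481/874800000, min=102536467/48600000, spread=4568723/34992000
Step 8: max=116756435629/52488000000, min=3097618889/1458000000, spread=8387449/83980800

Answer: 3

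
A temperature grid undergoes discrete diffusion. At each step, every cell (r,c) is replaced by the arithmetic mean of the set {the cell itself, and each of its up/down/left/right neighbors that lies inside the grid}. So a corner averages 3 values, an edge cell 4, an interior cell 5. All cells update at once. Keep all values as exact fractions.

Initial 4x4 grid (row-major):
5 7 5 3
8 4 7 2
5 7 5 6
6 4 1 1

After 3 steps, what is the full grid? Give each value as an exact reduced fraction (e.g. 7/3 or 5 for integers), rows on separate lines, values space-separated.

Answer: 13051/2160 39367/7200 36719/7200 9431/2160
20711/3600 34261/6000 28241/6000 15907/3600
2271/400 9989/2000 5471/1200 13619/3600
727/144 3797/800 27493/7200 7717/2160

Derivation:
After step 1:
  20/3 21/4 11/2 10/3
  11/2 33/5 23/5 9/2
  13/2 5 26/5 7/2
  5 9/2 11/4 8/3
After step 2:
  209/36 1441/240 1121/240 40/9
  379/60 539/100 132/25 239/60
  11/2 139/25 421/100 119/30
  16/3 69/16 907/240 107/36
After step 3:
  13051/2160 39367/7200 36719/7200 9431/2160
  20711/3600 34261/6000 28241/6000 15907/3600
  2271/400 9989/2000 5471/1200 13619/3600
  727/144 3797/800 27493/7200 7717/2160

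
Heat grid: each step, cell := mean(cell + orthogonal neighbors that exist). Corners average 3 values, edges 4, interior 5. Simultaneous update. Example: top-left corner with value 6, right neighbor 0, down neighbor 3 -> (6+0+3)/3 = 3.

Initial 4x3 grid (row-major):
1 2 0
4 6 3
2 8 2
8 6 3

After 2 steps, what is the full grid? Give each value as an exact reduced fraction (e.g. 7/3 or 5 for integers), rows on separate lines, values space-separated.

Answer: 47/18 217/80 20/9
941/240 353/100 781/240
1133/240 503/100 913/240
205/36 401/80 167/36

Derivation:
After step 1:
  7/3 9/4 5/3
  13/4 23/5 11/4
  11/2 24/5 4
  16/3 25/4 11/3
After step 2:
  47/18 217/80 20/9
  941/240 353/100 781/240
  1133/240 503/100 913/240
  205/36 401/80 167/36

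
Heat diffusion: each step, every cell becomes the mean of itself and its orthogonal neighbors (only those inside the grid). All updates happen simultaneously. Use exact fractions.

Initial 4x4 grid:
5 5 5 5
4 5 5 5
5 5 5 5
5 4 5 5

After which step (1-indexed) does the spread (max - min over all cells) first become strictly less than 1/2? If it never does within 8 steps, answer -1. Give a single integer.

Answer: 1

Derivation:
Step 1: max=5, min=14/3, spread=1/3
  -> spread < 1/2 first at step 1
Step 2: max=5, min=85/18, spread=5/18
Step 3: max=5, min=2557/540, spread=143/540
Step 4: max=1121/225, min=77119/16200, spread=3593/16200
Step 5: max=134131/27000, min=464471/97200, spread=92003/486000
Step 6: max=167183/33750, min=69905143/14580000, spread=2317913/14580000
Step 7: max=38425/7776, min=2102841727/437400000, spread=58564523/437400000
Step 8: max=1797361007/364500000, min=63228473419/13122000000, spread=1476522833/13122000000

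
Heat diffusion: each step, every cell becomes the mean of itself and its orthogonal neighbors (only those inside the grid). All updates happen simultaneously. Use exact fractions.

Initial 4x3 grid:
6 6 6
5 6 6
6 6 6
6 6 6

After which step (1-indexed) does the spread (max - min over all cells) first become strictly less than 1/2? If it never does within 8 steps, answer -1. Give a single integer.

Step 1: max=6, min=17/3, spread=1/3
  -> spread < 1/2 first at step 1
Step 2: max=6, min=689/120, spread=31/120
Step 3: max=6, min=6269/1080, spread=211/1080
Step 4: max=10753/1800, min=631103/108000, spread=14077/108000
Step 5: max=644317/108000, min=5691593/972000, spread=5363/48600
Step 6: max=357131/60000, min=171219191/29160000, spread=93859/1166400
Step 7: max=577863533/97200000, min=10287325519/1749600000, spread=4568723/69984000
Step 8: max=17314381111/2916000000, min=618075564371/104976000000, spread=8387449/167961600

Answer: 1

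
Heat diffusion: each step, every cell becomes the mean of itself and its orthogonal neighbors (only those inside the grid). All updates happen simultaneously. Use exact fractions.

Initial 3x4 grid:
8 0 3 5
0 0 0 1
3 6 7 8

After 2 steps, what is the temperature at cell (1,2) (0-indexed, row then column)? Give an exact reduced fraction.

Step 1: cell (1,2) = 11/5
Step 2: cell (1,2) = 283/100
Full grid after step 2:
  49/18 517/240 199/80 17/6
  577/240 129/50 283/100 421/120
  13/4 269/80 1007/240 169/36

Answer: 283/100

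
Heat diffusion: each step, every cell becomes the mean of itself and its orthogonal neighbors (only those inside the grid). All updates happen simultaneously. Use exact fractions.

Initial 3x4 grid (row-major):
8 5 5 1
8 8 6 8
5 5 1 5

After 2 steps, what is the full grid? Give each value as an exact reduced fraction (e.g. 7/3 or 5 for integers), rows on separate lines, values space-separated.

After step 1:
  7 13/2 17/4 14/3
  29/4 32/5 28/5 5
  6 19/4 17/4 14/3
After step 2:
  83/12 483/80 1261/240 167/36
  533/80 61/10 51/10 299/60
  6 107/20 289/60 167/36

Answer: 83/12 483/80 1261/240 167/36
533/80 61/10 51/10 299/60
6 107/20 289/60 167/36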